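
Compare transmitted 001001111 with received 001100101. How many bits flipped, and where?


XOR: 000101010

3 error(s) at position(s): 3, 5, 7


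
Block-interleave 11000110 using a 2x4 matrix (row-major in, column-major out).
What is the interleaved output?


Matrix:
  1100
  0110
Read columns: 10110100

10110100


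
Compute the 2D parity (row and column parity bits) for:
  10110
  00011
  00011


Row parities: 100
Column parities: 10110

Row P: 100, Col P: 10110, Corner: 1


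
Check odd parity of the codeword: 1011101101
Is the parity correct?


Number of 1s: 7

Yes, parity is correct (7 ones)


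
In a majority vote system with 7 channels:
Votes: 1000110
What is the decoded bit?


Ones: 3 out of 7
Threshold: 4

0 (3/7 voted 1)


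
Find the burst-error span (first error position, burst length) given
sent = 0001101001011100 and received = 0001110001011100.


XOR: 0000011000000000

Burst at position 5, length 2


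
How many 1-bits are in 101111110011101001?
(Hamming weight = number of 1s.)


Counting 1s in 101111110011101001

12


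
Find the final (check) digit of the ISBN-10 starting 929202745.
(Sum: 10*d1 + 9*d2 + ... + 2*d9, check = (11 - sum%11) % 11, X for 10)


Weighted sum: 254
254 mod 11 = 1

Check digit: X


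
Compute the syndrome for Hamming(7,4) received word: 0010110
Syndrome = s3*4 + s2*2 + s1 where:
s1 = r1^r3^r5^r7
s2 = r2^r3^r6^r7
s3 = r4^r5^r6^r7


s1=0, s2=0, s3=0

Syndrome = 0 (no error)


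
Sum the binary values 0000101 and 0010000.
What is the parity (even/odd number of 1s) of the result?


0000101 = 5
0010000 = 16
Sum = 21 = 10101
1s count = 3

odd parity (3 ones in 10101)


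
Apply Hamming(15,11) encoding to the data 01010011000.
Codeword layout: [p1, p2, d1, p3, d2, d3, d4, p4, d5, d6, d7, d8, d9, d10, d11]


Parity bits: p1=1, p2=0, p3=1, p4=0

100110100011000


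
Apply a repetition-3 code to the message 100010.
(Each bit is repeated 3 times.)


Each bit -> 3 copies

111000000000111000


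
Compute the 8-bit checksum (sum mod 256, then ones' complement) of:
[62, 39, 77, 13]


Sum = 191 mod 256 = 191
Complement = 64

64


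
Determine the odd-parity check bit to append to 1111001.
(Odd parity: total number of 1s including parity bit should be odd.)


Number of 1s in data: 5
Parity bit: 0

0


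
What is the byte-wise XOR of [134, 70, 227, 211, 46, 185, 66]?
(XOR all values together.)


XOR chain: 134 ^ 70 ^ 227 ^ 211 ^ 46 ^ 185 ^ 66 = 37

37


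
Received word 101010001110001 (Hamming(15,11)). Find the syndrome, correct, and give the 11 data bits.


Syndrome = 0: no error detected

Data: 11001110001 (no errors)


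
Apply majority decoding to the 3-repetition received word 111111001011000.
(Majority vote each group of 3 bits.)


Groups: 111, 111, 001, 011, 000
Majority votes: 11010

11010


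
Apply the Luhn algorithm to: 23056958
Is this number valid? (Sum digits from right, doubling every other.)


Luhn sum = 33
33 mod 10 = 3

Invalid (Luhn sum mod 10 = 3)


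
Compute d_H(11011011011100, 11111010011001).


XOR: 00100001000101
Count of 1s: 4

4


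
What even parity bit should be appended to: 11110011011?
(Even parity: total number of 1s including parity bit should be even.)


Number of 1s in data: 8
Parity bit: 0

0


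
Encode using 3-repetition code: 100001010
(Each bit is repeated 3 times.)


Each bit -> 3 copies

111000000000000111000111000


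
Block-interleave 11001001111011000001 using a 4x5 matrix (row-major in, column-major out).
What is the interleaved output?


Matrix:
  11001
  00111
  10110
  00001
Read columns: 10101000011001101101

10101000011001101101


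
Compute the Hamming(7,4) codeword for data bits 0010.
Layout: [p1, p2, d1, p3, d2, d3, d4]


Parity bits: p1=0, p2=1, p3=1

0101010


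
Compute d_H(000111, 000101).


XOR: 000010
Count of 1s: 1

1


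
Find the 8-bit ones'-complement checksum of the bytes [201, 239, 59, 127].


Sum = 626 mod 256 = 114
Complement = 141

141


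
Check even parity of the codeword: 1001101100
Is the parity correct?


Number of 1s: 5

No, parity error (5 ones)


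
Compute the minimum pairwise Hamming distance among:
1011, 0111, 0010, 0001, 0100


Comparing all pairs, minimum distance: 2
Can detect 1 errors, correct 0 errors

2


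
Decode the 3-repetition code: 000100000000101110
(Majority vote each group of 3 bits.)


Groups: 000, 100, 000, 000, 101, 110
Majority votes: 000011

000011


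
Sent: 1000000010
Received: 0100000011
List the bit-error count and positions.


XOR: 1100000001

3 error(s) at position(s): 0, 1, 9


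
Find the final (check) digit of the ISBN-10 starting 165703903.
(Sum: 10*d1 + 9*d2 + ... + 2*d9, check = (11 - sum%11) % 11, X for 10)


Weighted sum: 210
210 mod 11 = 1

Check digit: X


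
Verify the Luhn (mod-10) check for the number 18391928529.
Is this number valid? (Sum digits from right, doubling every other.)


Luhn sum = 57
57 mod 10 = 7

Invalid (Luhn sum mod 10 = 7)


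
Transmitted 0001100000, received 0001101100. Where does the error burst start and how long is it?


XOR: 0000001100

Burst at position 6, length 2


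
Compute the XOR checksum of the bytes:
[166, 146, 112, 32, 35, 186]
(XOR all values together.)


XOR chain: 166 ^ 146 ^ 112 ^ 32 ^ 35 ^ 186 = 253

253


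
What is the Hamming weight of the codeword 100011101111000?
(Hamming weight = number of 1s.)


Counting 1s in 100011101111000

8


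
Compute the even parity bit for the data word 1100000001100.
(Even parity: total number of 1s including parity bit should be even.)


Number of 1s in data: 4
Parity bit: 0

0


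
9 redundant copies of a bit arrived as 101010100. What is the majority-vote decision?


Ones: 4 out of 9
Threshold: 5

0 (4/9 voted 1)


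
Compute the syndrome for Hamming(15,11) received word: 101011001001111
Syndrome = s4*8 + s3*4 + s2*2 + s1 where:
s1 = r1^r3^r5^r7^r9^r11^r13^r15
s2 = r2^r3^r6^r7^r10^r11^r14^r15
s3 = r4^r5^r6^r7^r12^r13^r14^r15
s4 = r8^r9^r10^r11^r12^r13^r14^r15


s1=0, s2=0, s3=0, s4=1

Syndrome = 8 (error at position 8)


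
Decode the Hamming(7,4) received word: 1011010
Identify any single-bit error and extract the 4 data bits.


Syndrome = 0: no error detected

Data: 1010 (no errors)


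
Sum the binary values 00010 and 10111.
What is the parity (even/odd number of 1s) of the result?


00010 = 2
10111 = 23
Sum = 25 = 11001
1s count = 3

odd parity (3 ones in 11001)


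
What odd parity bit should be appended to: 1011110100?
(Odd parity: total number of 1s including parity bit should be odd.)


Number of 1s in data: 6
Parity bit: 1

1


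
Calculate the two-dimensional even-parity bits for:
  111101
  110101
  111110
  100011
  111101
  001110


Row parities: 101111
Column parities: 100110

Row P: 101111, Col P: 100110, Corner: 1


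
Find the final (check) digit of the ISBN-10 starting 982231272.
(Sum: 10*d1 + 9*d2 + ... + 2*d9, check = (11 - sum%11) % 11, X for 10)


Weighted sum: 248
248 mod 11 = 6

Check digit: 5


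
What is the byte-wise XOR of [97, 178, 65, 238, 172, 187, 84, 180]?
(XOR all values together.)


XOR chain: 97 ^ 178 ^ 65 ^ 238 ^ 172 ^ 187 ^ 84 ^ 180 = 139

139


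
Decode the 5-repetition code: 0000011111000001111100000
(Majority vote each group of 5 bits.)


Groups: 00000, 11111, 00000, 11111, 00000
Majority votes: 01010

01010


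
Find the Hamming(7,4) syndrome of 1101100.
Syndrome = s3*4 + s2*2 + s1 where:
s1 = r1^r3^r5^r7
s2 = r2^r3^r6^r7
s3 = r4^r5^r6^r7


s1=0, s2=1, s3=0

Syndrome = 2 (error at position 2)


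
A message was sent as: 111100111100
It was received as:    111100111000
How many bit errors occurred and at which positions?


XOR: 000000000100

1 error(s) at position(s): 9


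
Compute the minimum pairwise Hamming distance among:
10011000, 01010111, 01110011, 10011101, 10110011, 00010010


Comparing all pairs, minimum distance: 2
Can detect 1 errors, correct 0 errors

2


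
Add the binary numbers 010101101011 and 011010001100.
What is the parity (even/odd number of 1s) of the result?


010101101011 = 1387
011010001100 = 1676
Sum = 3063 = 101111110111
1s count = 10

even parity (10 ones in 101111110111)


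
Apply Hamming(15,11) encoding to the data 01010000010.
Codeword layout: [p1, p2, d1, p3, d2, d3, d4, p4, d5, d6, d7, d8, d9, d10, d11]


Parity bits: p1=0, p2=0, p3=1, p4=1

000110110000010


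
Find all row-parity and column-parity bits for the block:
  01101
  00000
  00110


Row parities: 100
Column parities: 01011

Row P: 100, Col P: 01011, Corner: 1


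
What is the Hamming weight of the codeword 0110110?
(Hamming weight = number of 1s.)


Counting 1s in 0110110

4


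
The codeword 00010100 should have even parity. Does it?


Number of 1s: 2

Yes, parity is correct (2 ones)


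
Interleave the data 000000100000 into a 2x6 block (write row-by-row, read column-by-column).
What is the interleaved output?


Matrix:
  000000
  100000
Read columns: 010000000000

010000000000


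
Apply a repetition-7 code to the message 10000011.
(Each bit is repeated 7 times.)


Each bit -> 7 copies

11111110000000000000000000000000000000000011111111111111


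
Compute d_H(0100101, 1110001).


XOR: 1010100
Count of 1s: 3

3


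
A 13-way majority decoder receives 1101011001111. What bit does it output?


Ones: 9 out of 13
Threshold: 7

1 (9/13 voted 1)


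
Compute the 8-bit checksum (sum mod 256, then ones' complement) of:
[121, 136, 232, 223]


Sum = 712 mod 256 = 200
Complement = 55

55


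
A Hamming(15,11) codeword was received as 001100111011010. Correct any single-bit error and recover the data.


Syndrome = 8: error at position 8

Data: 10011011010 (corrected bit 8)


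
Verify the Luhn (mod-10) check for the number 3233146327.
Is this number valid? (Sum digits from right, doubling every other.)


Luhn sum = 40
40 mod 10 = 0

Valid (Luhn sum mod 10 = 0)


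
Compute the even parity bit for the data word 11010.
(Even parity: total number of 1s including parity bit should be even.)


Number of 1s in data: 3
Parity bit: 1

1


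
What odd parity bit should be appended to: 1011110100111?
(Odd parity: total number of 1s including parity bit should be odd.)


Number of 1s in data: 9
Parity bit: 0

0


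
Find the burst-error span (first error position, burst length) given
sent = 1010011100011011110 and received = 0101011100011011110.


XOR: 1111000000000000000

Burst at position 0, length 4


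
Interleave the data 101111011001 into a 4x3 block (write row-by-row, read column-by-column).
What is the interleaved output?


Matrix:
  101
  111
  011
  001
Read columns: 110001101111

110001101111


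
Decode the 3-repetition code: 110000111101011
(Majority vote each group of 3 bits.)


Groups: 110, 000, 111, 101, 011
Majority votes: 10111

10111


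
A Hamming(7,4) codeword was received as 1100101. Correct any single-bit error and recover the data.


Syndrome = 1: error at position 1

Data: 0101 (corrected bit 1)


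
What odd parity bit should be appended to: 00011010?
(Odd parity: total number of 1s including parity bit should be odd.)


Number of 1s in data: 3
Parity bit: 0

0


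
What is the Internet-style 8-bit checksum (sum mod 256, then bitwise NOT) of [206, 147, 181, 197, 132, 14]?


Sum = 877 mod 256 = 109
Complement = 146

146


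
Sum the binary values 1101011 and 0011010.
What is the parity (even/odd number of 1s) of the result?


1101011 = 107
0011010 = 26
Sum = 133 = 10000101
1s count = 3

odd parity (3 ones in 10000101)


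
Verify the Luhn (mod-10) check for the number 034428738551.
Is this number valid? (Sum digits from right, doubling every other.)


Luhn sum = 49
49 mod 10 = 9

Invalid (Luhn sum mod 10 = 9)


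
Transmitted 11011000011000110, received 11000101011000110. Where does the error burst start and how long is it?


XOR: 00011101000000000

Burst at position 3, length 5


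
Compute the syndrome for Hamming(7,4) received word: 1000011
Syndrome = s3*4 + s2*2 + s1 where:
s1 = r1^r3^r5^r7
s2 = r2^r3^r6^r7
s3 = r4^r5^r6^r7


s1=0, s2=0, s3=0

Syndrome = 0 (no error)


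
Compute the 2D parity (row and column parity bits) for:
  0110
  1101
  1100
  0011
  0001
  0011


Row parities: 010010
Column parities: 0110

Row P: 010010, Col P: 0110, Corner: 0


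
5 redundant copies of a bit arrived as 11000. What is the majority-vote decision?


Ones: 2 out of 5
Threshold: 3

0 (2/5 voted 1)


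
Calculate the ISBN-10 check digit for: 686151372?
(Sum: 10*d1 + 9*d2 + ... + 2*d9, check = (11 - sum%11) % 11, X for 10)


Weighted sum: 259
259 mod 11 = 6

Check digit: 5


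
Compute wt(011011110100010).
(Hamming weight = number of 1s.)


Counting 1s in 011011110100010

8


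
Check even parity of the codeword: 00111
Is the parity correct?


Number of 1s: 3

No, parity error (3 ones)


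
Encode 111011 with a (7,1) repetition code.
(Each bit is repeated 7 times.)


Each bit -> 7 copies

111111111111111111111000000011111111111111


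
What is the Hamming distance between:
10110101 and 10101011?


XOR: 00011110
Count of 1s: 4

4


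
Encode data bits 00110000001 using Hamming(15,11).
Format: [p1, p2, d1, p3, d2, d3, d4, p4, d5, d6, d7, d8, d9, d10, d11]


Parity bits: p1=0, p2=1, p3=1, p4=1

010101110000001


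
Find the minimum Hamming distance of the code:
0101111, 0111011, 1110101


Comparing all pairs, minimum distance: 2
Can detect 1 errors, correct 0 errors

2


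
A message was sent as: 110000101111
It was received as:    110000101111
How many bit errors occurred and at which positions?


XOR: 000000000000

0 errors (received matches sent)


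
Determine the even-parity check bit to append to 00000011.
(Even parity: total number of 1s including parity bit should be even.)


Number of 1s in data: 2
Parity bit: 0

0


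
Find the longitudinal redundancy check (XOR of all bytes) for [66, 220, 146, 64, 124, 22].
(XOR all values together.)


XOR chain: 66 ^ 220 ^ 146 ^ 64 ^ 124 ^ 22 = 38

38


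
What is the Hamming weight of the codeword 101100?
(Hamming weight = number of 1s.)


Counting 1s in 101100

3


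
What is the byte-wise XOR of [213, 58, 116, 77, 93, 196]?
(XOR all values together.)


XOR chain: 213 ^ 58 ^ 116 ^ 77 ^ 93 ^ 196 = 79

79


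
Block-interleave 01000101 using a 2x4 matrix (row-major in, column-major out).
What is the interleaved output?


Matrix:
  0100
  0101
Read columns: 00110001

00110001


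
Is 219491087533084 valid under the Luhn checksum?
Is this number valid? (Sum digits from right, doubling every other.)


Luhn sum = 67
67 mod 10 = 7

Invalid (Luhn sum mod 10 = 7)


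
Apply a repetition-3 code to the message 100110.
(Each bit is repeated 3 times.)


Each bit -> 3 copies

111000000111111000


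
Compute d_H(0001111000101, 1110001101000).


XOR: 1111110101101
Count of 1s: 10

10


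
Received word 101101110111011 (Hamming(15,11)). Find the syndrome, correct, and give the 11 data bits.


Syndrome = 3: error at position 3

Data: 00110111011 (corrected bit 3)


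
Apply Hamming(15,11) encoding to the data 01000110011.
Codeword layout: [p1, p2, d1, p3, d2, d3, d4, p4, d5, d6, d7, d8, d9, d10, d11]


Parity bits: p1=1, p2=0, p3=1, p4=0

100110000110011


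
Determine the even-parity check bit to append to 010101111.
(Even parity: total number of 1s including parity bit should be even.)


Number of 1s in data: 6
Parity bit: 0

0


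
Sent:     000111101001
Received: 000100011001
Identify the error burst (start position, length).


XOR: 000011110000

Burst at position 4, length 4


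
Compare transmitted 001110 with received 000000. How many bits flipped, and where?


XOR: 001110

3 error(s) at position(s): 2, 3, 4


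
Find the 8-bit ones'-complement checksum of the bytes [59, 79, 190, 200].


Sum = 528 mod 256 = 16
Complement = 239

239


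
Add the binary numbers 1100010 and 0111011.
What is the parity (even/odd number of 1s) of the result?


1100010 = 98
0111011 = 59
Sum = 157 = 10011101
1s count = 5

odd parity (5 ones in 10011101)


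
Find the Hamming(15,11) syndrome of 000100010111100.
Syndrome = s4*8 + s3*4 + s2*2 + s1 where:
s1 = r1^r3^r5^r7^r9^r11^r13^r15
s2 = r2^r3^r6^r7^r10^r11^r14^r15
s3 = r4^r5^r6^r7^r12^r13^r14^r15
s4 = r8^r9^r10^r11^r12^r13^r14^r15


s1=0, s2=0, s3=1, s4=1

Syndrome = 12 (error at position 12)


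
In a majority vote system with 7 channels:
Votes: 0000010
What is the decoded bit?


Ones: 1 out of 7
Threshold: 4

0 (1/7 voted 1)


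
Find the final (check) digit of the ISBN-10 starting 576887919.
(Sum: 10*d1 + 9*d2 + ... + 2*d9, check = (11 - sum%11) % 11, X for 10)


Weighted sum: 357
357 mod 11 = 5

Check digit: 6


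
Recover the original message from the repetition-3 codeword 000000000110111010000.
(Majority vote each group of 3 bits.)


Groups: 000, 000, 000, 110, 111, 010, 000
Majority votes: 0001100

0001100


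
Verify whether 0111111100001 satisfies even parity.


Number of 1s: 8

Yes, parity is correct (8 ones)


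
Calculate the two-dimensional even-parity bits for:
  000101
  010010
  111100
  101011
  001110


Row parities: 00001
Column parities: 001110

Row P: 00001, Col P: 001110, Corner: 1


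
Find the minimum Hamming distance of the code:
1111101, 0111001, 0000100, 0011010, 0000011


Comparing all pairs, minimum distance: 2
Can detect 1 errors, correct 0 errors

2


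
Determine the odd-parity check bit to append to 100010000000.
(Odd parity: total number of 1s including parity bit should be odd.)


Number of 1s in data: 2
Parity bit: 1

1


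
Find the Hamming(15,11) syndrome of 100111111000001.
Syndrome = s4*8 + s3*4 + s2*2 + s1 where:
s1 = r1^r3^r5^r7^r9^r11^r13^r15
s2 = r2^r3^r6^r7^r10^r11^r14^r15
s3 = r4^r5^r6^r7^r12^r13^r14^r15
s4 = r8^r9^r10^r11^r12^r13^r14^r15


s1=1, s2=1, s3=1, s4=1

Syndrome = 15 (error at position 15)


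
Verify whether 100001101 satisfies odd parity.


Number of 1s: 4

No, parity error (4 ones)


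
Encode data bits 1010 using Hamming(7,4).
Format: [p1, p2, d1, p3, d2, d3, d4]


Parity bits: p1=1, p2=0, p3=1

1011010


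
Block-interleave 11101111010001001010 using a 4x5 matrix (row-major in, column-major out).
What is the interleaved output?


Matrix:
  11101
  11101
  00010
  01010
Read columns: 11001101110000111100

11001101110000111100


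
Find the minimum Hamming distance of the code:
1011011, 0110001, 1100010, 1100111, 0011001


Comparing all pairs, minimum distance: 2
Can detect 1 errors, correct 0 errors

2


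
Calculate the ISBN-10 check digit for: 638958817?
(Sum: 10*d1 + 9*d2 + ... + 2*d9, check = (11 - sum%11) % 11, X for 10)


Weighted sum: 333
333 mod 11 = 3

Check digit: 8


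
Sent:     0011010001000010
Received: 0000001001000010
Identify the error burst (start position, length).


XOR: 0011011000000000

Burst at position 2, length 5


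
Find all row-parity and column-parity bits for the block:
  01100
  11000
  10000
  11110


Row parities: 0010
Column parities: 11010

Row P: 0010, Col P: 11010, Corner: 1


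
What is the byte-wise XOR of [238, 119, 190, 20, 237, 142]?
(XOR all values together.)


XOR chain: 238 ^ 119 ^ 190 ^ 20 ^ 237 ^ 142 = 80

80


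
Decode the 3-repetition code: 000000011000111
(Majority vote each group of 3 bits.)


Groups: 000, 000, 011, 000, 111
Majority votes: 00101

00101


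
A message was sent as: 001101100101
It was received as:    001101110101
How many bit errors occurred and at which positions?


XOR: 000000010000

1 error(s) at position(s): 7


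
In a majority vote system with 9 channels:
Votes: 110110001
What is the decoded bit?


Ones: 5 out of 9
Threshold: 5

1 (5/9 voted 1)


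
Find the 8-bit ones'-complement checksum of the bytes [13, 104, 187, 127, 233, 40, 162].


Sum = 866 mod 256 = 98
Complement = 157

157


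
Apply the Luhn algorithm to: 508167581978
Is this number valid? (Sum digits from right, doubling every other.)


Luhn sum = 52
52 mod 10 = 2

Invalid (Luhn sum mod 10 = 2)


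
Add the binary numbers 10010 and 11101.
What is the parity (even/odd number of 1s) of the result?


10010 = 18
11101 = 29
Sum = 47 = 101111
1s count = 5

odd parity (5 ones in 101111)


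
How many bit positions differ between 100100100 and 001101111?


XOR: 101001011
Count of 1s: 5

5


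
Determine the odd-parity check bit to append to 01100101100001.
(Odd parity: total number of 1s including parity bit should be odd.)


Number of 1s in data: 6
Parity bit: 1

1


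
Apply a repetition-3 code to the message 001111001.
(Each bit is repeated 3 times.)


Each bit -> 3 copies

000000111111111111000000111


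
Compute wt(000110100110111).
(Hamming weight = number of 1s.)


Counting 1s in 000110100110111

8


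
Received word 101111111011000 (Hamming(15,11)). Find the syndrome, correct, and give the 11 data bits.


Syndrome = 4: error at position 4

Data: 11111011000 (corrected bit 4)


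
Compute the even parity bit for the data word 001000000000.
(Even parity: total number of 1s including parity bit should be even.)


Number of 1s in data: 1
Parity bit: 1

1


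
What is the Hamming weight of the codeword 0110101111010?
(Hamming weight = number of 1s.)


Counting 1s in 0110101111010

8


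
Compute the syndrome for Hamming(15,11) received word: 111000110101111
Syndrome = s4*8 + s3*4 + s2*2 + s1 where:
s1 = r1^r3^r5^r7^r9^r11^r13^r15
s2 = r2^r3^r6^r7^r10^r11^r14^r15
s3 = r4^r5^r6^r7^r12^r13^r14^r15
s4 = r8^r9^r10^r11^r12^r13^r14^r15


s1=1, s2=0, s3=1, s4=0

Syndrome = 5 (error at position 5)


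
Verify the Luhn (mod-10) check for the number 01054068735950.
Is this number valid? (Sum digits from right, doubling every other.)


Luhn sum = 44
44 mod 10 = 4

Invalid (Luhn sum mod 10 = 4)


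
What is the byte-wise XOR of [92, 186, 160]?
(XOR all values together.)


XOR chain: 92 ^ 186 ^ 160 = 70

70


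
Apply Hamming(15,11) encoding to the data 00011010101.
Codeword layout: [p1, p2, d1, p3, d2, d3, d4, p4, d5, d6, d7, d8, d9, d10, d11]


Parity bits: p1=1, p2=1, p3=1, p4=0

110100101010101


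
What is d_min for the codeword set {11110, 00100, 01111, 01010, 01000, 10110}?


Comparing all pairs, minimum distance: 1
Can detect 0 errors, correct 0 errors

1


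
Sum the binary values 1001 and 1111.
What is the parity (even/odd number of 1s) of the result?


1001 = 9
1111 = 15
Sum = 24 = 11000
1s count = 2

even parity (2 ones in 11000)


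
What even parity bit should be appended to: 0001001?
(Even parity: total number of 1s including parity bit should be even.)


Number of 1s in data: 2
Parity bit: 0

0


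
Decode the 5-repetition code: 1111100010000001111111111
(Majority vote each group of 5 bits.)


Groups: 11111, 00010, 00000, 11111, 11111
Majority votes: 10011

10011


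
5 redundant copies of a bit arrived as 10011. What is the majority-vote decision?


Ones: 3 out of 5
Threshold: 3

1 (3/5 voted 1)


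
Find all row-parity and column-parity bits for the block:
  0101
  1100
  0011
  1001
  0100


Row parities: 00001
Column parities: 0111

Row P: 00001, Col P: 0111, Corner: 1


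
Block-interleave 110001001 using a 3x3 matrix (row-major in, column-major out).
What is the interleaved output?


Matrix:
  110
  001
  001
Read columns: 100100011

100100011


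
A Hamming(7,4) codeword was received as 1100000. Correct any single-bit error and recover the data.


Syndrome = 3: error at position 3

Data: 1000 (corrected bit 3)


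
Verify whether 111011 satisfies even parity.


Number of 1s: 5

No, parity error (5 ones)


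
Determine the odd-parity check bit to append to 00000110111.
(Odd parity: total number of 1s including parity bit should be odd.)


Number of 1s in data: 5
Parity bit: 0

0


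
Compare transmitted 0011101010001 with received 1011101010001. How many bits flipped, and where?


XOR: 1000000000000

1 error(s) at position(s): 0


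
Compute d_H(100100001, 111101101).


XOR: 011001100
Count of 1s: 4

4


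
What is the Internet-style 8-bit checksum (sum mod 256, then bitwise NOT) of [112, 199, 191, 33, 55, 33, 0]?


Sum = 623 mod 256 = 111
Complement = 144

144


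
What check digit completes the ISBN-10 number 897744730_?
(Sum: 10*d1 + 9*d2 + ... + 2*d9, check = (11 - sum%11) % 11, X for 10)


Weighted sum: 347
347 mod 11 = 6

Check digit: 5


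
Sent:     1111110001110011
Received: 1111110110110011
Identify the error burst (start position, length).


XOR: 0000000111000000

Burst at position 7, length 3


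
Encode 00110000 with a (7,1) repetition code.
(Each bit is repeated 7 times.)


Each bit -> 7 copies

00000000000000111111111111110000000000000000000000000000


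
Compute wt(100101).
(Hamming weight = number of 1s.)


Counting 1s in 100101

3


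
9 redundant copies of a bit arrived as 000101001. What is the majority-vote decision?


Ones: 3 out of 9
Threshold: 5

0 (3/9 voted 1)


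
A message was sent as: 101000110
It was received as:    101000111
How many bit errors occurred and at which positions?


XOR: 000000001

1 error(s) at position(s): 8


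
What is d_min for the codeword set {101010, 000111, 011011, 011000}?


Comparing all pairs, minimum distance: 2
Can detect 1 errors, correct 0 errors

2


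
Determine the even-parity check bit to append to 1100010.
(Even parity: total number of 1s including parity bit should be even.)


Number of 1s in data: 3
Parity bit: 1

1


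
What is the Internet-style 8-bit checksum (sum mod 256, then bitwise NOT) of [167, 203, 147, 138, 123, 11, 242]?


Sum = 1031 mod 256 = 7
Complement = 248

248


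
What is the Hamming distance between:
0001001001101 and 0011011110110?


XOR: 0010010111011
Count of 1s: 7

7


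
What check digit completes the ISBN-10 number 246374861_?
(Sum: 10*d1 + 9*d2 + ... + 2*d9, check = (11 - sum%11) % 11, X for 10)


Weighted sum: 239
239 mod 11 = 8

Check digit: 3


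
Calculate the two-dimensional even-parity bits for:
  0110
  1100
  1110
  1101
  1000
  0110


Row parities: 001110
Column parities: 0111

Row P: 001110, Col P: 0111, Corner: 1


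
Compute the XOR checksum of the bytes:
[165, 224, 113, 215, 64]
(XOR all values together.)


XOR chain: 165 ^ 224 ^ 113 ^ 215 ^ 64 = 163

163


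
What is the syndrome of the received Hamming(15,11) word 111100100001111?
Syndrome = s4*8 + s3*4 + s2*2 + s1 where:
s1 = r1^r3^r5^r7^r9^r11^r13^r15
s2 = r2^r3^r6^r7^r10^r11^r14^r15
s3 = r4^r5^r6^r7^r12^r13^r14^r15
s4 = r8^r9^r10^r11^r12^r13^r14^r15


s1=1, s2=1, s3=0, s4=0

Syndrome = 3 (error at position 3)


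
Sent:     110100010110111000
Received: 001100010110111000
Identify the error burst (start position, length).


XOR: 111000000000000000

Burst at position 0, length 3


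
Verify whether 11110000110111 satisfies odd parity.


Number of 1s: 9

Yes, parity is correct (9 ones)


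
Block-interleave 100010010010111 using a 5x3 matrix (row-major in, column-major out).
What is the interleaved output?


Matrix:
  100
  010
  010
  010
  111
Read columns: 100010111100001

100010111100001


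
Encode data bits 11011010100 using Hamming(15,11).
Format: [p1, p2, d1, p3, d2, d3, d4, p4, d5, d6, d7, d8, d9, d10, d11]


Parity bits: p1=0, p2=1, p3=1, p4=1

011110111010100


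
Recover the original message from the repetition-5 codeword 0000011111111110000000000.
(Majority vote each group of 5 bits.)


Groups: 00000, 11111, 11111, 00000, 00000
Majority votes: 01100

01100


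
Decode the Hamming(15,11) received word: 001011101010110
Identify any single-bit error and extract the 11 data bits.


Syndrome = 6: error at position 6

Data: 11011010110 (corrected bit 6)


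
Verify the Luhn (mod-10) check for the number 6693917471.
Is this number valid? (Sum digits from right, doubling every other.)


Luhn sum = 46
46 mod 10 = 6

Invalid (Luhn sum mod 10 = 6)


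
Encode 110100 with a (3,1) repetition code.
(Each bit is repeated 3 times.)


Each bit -> 3 copies

111111000111000000


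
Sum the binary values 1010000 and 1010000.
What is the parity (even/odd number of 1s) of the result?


1010000 = 80
1010000 = 80
Sum = 160 = 10100000
1s count = 2

even parity (2 ones in 10100000)


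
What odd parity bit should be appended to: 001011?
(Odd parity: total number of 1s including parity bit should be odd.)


Number of 1s in data: 3
Parity bit: 0

0


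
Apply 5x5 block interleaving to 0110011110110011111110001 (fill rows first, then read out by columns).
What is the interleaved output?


Matrix:
  01100
  11110
  11001
  11111
  10001
Read columns: 0111111110110100101000111

0111111110110100101000111


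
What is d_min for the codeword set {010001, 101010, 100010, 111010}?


Comparing all pairs, minimum distance: 1
Can detect 0 errors, correct 0 errors

1


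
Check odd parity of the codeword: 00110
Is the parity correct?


Number of 1s: 2

No, parity error (2 ones)


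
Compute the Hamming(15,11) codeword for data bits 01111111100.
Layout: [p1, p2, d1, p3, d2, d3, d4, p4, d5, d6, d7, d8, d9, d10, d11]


Parity bits: p1=1, p2=0, p3=1, p4=1

100111111111100


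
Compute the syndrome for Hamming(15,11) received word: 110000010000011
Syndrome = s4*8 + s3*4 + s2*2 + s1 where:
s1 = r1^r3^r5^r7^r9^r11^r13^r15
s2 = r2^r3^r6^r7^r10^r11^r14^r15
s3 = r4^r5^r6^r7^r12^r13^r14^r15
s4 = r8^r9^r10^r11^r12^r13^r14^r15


s1=0, s2=1, s3=0, s4=1

Syndrome = 10 (error at position 10)


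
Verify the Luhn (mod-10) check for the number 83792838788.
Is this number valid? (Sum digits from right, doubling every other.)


Luhn sum = 71
71 mod 10 = 1

Invalid (Luhn sum mod 10 = 1)


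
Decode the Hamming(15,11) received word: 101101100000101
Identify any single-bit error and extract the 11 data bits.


Syndrome = 5: error at position 5

Data: 11110000101 (corrected bit 5)


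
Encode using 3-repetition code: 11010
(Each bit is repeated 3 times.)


Each bit -> 3 copies

111111000111000


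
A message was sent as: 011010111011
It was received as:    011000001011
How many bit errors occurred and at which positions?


XOR: 000010110000

3 error(s) at position(s): 4, 6, 7


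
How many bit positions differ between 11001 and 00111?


XOR: 11110
Count of 1s: 4

4


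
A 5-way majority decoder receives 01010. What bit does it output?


Ones: 2 out of 5
Threshold: 3

0 (2/5 voted 1)


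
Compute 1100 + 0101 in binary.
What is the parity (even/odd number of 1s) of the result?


1100 = 12
0101 = 5
Sum = 17 = 10001
1s count = 2

even parity (2 ones in 10001)


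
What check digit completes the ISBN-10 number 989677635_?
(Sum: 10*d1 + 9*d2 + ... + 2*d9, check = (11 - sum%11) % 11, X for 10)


Weighted sum: 396
396 mod 11 = 0

Check digit: 0


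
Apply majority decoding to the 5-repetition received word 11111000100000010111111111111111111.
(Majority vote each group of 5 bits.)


Groups: 11111, 00010, 00000, 10111, 11111, 11111, 11111
Majority votes: 1001111

1001111


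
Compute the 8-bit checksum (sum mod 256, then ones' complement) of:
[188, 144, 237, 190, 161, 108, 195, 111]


Sum = 1334 mod 256 = 54
Complement = 201

201


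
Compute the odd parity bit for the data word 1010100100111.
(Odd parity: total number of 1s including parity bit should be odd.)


Number of 1s in data: 7
Parity bit: 0

0


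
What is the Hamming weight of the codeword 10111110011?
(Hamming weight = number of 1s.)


Counting 1s in 10111110011

8


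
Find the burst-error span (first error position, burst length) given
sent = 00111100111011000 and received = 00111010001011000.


XOR: 00000110110000000

Burst at position 5, length 5


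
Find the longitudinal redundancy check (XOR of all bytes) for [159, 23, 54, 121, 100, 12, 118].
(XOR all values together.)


XOR chain: 159 ^ 23 ^ 54 ^ 121 ^ 100 ^ 12 ^ 118 = 217

217


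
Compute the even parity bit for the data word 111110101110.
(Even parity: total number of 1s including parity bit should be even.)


Number of 1s in data: 9
Parity bit: 1

1


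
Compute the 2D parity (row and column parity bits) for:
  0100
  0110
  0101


Row parities: 100
Column parities: 0111

Row P: 100, Col P: 0111, Corner: 1


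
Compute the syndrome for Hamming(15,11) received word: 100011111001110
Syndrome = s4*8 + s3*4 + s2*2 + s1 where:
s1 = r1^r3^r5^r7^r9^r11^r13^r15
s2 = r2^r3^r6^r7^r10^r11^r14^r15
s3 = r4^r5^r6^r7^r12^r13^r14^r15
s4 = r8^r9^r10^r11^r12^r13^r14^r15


s1=1, s2=1, s3=0, s4=1

Syndrome = 11 (error at position 11)


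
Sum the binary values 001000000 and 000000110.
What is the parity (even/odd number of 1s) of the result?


001000000 = 64
000000110 = 6
Sum = 70 = 1000110
1s count = 3

odd parity (3 ones in 1000110)


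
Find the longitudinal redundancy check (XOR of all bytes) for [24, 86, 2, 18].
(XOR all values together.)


XOR chain: 24 ^ 86 ^ 2 ^ 18 = 94

94


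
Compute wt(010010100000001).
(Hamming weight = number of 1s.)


Counting 1s in 010010100000001

4


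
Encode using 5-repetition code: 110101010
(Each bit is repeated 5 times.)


Each bit -> 5 copies

111111111100000111110000011111000001111100000


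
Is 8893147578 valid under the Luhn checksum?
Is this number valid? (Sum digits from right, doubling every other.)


Luhn sum = 56
56 mod 10 = 6

Invalid (Luhn sum mod 10 = 6)


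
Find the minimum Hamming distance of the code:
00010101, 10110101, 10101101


Comparing all pairs, minimum distance: 2
Can detect 1 errors, correct 0 errors

2


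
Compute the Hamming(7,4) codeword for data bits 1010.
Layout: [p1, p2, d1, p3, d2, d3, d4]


Parity bits: p1=1, p2=0, p3=1

1011010


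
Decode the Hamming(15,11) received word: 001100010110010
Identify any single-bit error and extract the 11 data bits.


Syndrome = 0: no error detected

Data: 10000110010 (no errors)


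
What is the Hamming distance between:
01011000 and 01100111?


XOR: 00111111
Count of 1s: 6

6


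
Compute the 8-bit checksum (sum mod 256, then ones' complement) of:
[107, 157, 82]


Sum = 346 mod 256 = 90
Complement = 165

165


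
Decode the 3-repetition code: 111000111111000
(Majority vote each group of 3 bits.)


Groups: 111, 000, 111, 111, 000
Majority votes: 10110

10110


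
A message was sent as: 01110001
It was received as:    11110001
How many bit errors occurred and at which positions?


XOR: 10000000

1 error(s) at position(s): 0


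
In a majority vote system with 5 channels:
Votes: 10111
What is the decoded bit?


Ones: 4 out of 5
Threshold: 3

1 (4/5 voted 1)


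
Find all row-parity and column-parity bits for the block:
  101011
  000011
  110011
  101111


Row parities: 0001
Column parities: 110100

Row P: 0001, Col P: 110100, Corner: 1


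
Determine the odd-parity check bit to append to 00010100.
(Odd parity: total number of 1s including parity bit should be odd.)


Number of 1s in data: 2
Parity bit: 1

1


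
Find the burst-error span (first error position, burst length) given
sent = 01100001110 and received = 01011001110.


XOR: 00111000000

Burst at position 2, length 3


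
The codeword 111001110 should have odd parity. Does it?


Number of 1s: 6

No, parity error (6 ones)


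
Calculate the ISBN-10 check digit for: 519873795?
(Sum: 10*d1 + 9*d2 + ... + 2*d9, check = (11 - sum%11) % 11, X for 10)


Weighted sum: 309
309 mod 11 = 1

Check digit: X


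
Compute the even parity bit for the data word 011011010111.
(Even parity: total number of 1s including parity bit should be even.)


Number of 1s in data: 8
Parity bit: 0

0


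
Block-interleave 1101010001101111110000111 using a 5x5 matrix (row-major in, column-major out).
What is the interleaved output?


Matrix:
  11010
  10001
  10111
  11100
  00111
Read columns: 1111010010001111010101101

1111010010001111010101101


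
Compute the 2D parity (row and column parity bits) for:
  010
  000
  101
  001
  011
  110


Row parities: 100100
Column parities: 011

Row P: 100100, Col P: 011, Corner: 0


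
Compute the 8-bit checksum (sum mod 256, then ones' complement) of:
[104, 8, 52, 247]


Sum = 411 mod 256 = 155
Complement = 100

100


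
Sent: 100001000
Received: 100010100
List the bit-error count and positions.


XOR: 000011100

3 error(s) at position(s): 4, 5, 6


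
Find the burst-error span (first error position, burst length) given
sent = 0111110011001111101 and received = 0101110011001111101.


XOR: 0010000000000000000

Burst at position 2, length 1


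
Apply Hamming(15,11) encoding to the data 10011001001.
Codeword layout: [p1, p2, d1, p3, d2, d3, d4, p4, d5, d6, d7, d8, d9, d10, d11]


Parity bits: p1=0, p2=1, p3=1, p4=1

011100111001001


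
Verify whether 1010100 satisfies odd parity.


Number of 1s: 3

Yes, parity is correct (3 ones)


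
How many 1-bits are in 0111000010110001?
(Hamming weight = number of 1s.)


Counting 1s in 0111000010110001

7


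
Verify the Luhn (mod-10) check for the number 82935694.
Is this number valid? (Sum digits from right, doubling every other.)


Luhn sum = 41
41 mod 10 = 1

Invalid (Luhn sum mod 10 = 1)


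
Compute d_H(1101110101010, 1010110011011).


XOR: 0111000110001
Count of 1s: 6

6


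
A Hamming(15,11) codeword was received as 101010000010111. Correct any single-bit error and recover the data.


Syndrome = 0: no error detected

Data: 11000010111 (no errors)


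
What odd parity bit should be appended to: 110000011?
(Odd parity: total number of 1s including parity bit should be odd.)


Number of 1s in data: 4
Parity bit: 1

1


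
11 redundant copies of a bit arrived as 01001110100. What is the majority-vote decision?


Ones: 5 out of 11
Threshold: 6

0 (5/11 voted 1)


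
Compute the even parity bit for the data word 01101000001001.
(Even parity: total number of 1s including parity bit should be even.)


Number of 1s in data: 5
Parity bit: 1

1


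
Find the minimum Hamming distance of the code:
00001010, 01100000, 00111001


Comparing all pairs, minimum distance: 4
Can detect 3 errors, correct 1 errors

4


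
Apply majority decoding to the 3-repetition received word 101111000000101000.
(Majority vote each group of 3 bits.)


Groups: 101, 111, 000, 000, 101, 000
Majority votes: 110010

110010


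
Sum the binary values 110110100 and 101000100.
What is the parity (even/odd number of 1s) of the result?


110110100 = 436
101000100 = 324
Sum = 760 = 1011111000
1s count = 6

even parity (6 ones in 1011111000)


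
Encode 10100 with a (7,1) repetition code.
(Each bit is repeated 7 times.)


Each bit -> 7 copies

11111110000000111111100000000000000


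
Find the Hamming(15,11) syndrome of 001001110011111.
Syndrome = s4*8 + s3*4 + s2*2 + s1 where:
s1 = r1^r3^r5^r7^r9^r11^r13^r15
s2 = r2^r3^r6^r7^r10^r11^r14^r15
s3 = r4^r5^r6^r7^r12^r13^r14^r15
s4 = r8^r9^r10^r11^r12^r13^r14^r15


s1=1, s2=0, s3=0, s4=0

Syndrome = 1 (error at position 1)


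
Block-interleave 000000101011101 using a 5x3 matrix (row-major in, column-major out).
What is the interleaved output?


Matrix:
  000
  000
  101
  011
  101
Read columns: 001010001000111

001010001000111
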